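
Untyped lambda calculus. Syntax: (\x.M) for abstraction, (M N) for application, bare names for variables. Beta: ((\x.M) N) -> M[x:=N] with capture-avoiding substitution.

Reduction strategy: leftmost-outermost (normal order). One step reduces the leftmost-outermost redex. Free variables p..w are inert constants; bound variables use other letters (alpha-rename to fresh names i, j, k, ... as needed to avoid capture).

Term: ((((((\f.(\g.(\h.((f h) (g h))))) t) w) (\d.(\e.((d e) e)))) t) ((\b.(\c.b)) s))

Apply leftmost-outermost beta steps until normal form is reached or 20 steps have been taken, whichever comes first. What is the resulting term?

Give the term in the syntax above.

Answer: ((((t (\d.(\e.((d e) e)))) (w (\d.(\e.((d e) e))))) t) (\c.s))

Derivation:
Step 0: ((((((\f.(\g.(\h.((f h) (g h))))) t) w) (\d.(\e.((d e) e)))) t) ((\b.(\c.b)) s))
Step 1: (((((\g.(\h.((t h) (g h)))) w) (\d.(\e.((d e) e)))) t) ((\b.(\c.b)) s))
Step 2: ((((\h.((t h) (w h))) (\d.(\e.((d e) e)))) t) ((\b.(\c.b)) s))
Step 3: ((((t (\d.(\e.((d e) e)))) (w (\d.(\e.((d e) e))))) t) ((\b.(\c.b)) s))
Step 4: ((((t (\d.(\e.((d e) e)))) (w (\d.(\e.((d e) e))))) t) (\c.s))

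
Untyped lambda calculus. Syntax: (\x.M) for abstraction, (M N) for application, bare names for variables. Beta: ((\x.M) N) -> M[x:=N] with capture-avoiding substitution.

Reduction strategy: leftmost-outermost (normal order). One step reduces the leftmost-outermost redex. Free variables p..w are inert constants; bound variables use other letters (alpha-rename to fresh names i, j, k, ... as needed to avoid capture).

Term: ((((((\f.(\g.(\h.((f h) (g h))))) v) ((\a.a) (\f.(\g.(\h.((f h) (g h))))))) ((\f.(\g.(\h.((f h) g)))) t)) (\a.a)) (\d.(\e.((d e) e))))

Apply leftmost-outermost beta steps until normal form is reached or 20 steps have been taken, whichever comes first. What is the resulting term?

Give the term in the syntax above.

Answer: ((((v (\g.(\h.((t h) g)))) (\g.(\h.((t (g h)) h)))) (\a.a)) (\d.(\e.((d e) e))))

Derivation:
Step 0: ((((((\f.(\g.(\h.((f h) (g h))))) v) ((\a.a) (\f.(\g.(\h.((f h) (g h))))))) ((\f.(\g.(\h.((f h) g)))) t)) (\a.a)) (\d.(\e.((d e) e))))
Step 1: (((((\g.(\h.((v h) (g h)))) ((\a.a) (\f.(\g.(\h.((f h) (g h))))))) ((\f.(\g.(\h.((f h) g)))) t)) (\a.a)) (\d.(\e.((d e) e))))
Step 2: ((((\h.((v h) (((\a.a) (\f.(\g.(\h.((f h) (g h)))))) h))) ((\f.(\g.(\h.((f h) g)))) t)) (\a.a)) (\d.(\e.((d e) e))))
Step 3: ((((v ((\f.(\g.(\h.((f h) g)))) t)) (((\a.a) (\f.(\g.(\h.((f h) (g h)))))) ((\f.(\g.(\h.((f h) g)))) t))) (\a.a)) (\d.(\e.((d e) e))))
Step 4: ((((v (\g.(\h.((t h) g)))) (((\a.a) (\f.(\g.(\h.((f h) (g h)))))) ((\f.(\g.(\h.((f h) g)))) t))) (\a.a)) (\d.(\e.((d e) e))))
Step 5: ((((v (\g.(\h.((t h) g)))) ((\f.(\g.(\h.((f h) (g h))))) ((\f.(\g.(\h.((f h) g)))) t))) (\a.a)) (\d.(\e.((d e) e))))
Step 6: ((((v (\g.(\h.((t h) g)))) (\g.(\h.((((\f.(\g.(\h.((f h) g)))) t) h) (g h))))) (\a.a)) (\d.(\e.((d e) e))))
Step 7: ((((v (\g.(\h.((t h) g)))) (\g.(\h.(((\g.(\h.((t h) g))) h) (g h))))) (\a.a)) (\d.(\e.((d e) e))))
Step 8: ((((v (\g.(\h.((t h) g)))) (\g.(\h.((\i.((t i) h)) (g h))))) (\a.a)) (\d.(\e.((d e) e))))
Step 9: ((((v (\g.(\h.((t h) g)))) (\g.(\h.((t (g h)) h)))) (\a.a)) (\d.(\e.((d e) e))))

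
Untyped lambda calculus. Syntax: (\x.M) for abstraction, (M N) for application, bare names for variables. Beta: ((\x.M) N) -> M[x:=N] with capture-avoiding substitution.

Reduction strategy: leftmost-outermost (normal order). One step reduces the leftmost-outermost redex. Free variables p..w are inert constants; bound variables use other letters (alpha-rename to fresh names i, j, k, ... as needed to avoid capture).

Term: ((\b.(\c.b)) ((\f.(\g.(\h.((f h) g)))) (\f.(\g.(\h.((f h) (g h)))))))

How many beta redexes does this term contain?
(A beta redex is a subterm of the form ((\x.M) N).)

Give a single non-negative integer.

Answer: 2

Derivation:
Term: ((\b.(\c.b)) ((\f.(\g.(\h.((f h) g)))) (\f.(\g.(\h.((f h) (g h)))))))
  Redex: ((\b.(\c.b)) ((\f.(\g.(\h.((f h) g)))) (\f.(\g.(\h.((f h) (g h)))))))
  Redex: ((\f.(\g.(\h.((f h) g)))) (\f.(\g.(\h.((f h) (g h))))))
Total redexes: 2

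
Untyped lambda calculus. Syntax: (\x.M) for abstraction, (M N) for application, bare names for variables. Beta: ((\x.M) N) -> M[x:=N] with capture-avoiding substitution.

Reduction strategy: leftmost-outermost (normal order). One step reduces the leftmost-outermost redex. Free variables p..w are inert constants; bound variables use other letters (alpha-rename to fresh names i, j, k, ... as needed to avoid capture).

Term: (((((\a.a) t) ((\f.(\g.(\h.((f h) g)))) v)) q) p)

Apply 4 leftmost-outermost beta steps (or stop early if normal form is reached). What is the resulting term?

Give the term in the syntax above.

Step 0: (((((\a.a) t) ((\f.(\g.(\h.((f h) g)))) v)) q) p)
Step 1: (((t ((\f.(\g.(\h.((f h) g)))) v)) q) p)
Step 2: (((t (\g.(\h.((v h) g)))) q) p)
Step 3: (normal form reached)

Answer: (((t (\g.(\h.((v h) g)))) q) p)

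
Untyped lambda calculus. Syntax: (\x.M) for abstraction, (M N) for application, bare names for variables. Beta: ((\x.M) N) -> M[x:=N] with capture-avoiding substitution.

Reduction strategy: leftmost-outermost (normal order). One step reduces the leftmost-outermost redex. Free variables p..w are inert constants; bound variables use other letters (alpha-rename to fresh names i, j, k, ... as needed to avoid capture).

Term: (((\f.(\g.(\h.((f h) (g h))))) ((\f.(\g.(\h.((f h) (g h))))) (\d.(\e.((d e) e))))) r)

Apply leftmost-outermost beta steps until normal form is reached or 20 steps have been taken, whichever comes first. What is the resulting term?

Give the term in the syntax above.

Step 0: (((\f.(\g.(\h.((f h) (g h))))) ((\f.(\g.(\h.((f h) (g h))))) (\d.(\e.((d e) e))))) r)
Step 1: ((\g.(\h.((((\f.(\g.(\h.((f h) (g h))))) (\d.(\e.((d e) e)))) h) (g h)))) r)
Step 2: (\h.((((\f.(\g.(\h.((f h) (g h))))) (\d.(\e.((d e) e)))) h) (r h)))
Step 3: (\h.(((\g.(\h.(((\d.(\e.((d e) e))) h) (g h)))) h) (r h)))
Step 4: (\h.((\i.(((\d.(\e.((d e) e))) i) (h i))) (r h)))
Step 5: (\h.(((\d.(\e.((d e) e))) (r h)) (h (r h))))
Step 6: (\h.((\e.(((r h) e) e)) (h (r h))))
Step 7: (\h.(((r h) (h (r h))) (h (r h))))

Answer: (\h.(((r h) (h (r h))) (h (r h))))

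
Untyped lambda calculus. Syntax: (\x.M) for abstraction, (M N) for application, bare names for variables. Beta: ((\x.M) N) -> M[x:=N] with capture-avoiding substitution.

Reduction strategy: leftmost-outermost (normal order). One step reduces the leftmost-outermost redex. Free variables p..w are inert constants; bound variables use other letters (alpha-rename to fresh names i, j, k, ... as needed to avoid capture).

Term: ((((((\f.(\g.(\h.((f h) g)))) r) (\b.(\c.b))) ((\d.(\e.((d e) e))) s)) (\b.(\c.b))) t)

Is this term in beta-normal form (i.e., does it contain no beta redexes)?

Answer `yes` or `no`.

Term: ((((((\f.(\g.(\h.((f h) g)))) r) (\b.(\c.b))) ((\d.(\e.((d e) e))) s)) (\b.(\c.b))) t)
Found 2 beta redex(es).

Answer: no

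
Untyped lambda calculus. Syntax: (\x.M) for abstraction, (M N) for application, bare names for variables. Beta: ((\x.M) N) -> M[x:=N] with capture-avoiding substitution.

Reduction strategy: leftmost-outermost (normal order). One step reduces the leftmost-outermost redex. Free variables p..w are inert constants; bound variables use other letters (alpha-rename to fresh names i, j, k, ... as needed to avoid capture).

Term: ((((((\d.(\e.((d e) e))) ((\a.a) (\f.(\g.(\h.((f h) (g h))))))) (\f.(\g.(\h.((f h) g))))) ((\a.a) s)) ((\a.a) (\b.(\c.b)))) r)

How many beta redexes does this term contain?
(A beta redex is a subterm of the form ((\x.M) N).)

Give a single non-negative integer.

Answer: 4

Derivation:
Term: ((((((\d.(\e.((d e) e))) ((\a.a) (\f.(\g.(\h.((f h) (g h))))))) (\f.(\g.(\h.((f h) g))))) ((\a.a) s)) ((\a.a) (\b.(\c.b)))) r)
  Redex: ((\d.(\e.((d e) e))) ((\a.a) (\f.(\g.(\h.((f h) (g h)))))))
  Redex: ((\a.a) (\f.(\g.(\h.((f h) (g h))))))
  Redex: ((\a.a) s)
  Redex: ((\a.a) (\b.(\c.b)))
Total redexes: 4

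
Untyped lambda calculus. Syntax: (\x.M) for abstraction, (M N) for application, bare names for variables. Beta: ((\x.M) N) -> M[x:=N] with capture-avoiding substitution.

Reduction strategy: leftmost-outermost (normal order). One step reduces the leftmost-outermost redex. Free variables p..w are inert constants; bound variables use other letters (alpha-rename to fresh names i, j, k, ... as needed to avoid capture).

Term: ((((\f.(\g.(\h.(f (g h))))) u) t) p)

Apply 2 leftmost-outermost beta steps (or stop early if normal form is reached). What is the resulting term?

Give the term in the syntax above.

Answer: ((\h.(u (t h))) p)

Derivation:
Step 0: ((((\f.(\g.(\h.(f (g h))))) u) t) p)
Step 1: (((\g.(\h.(u (g h)))) t) p)
Step 2: ((\h.(u (t h))) p)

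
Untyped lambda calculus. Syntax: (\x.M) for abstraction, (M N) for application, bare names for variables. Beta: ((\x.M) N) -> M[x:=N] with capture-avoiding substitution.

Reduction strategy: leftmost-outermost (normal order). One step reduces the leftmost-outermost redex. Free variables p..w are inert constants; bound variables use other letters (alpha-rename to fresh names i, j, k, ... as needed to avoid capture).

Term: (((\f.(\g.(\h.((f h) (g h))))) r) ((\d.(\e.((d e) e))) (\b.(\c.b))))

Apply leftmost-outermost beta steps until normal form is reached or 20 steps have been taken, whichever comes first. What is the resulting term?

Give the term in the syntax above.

Answer: (\h.((r h) h))

Derivation:
Step 0: (((\f.(\g.(\h.((f h) (g h))))) r) ((\d.(\e.((d e) e))) (\b.(\c.b))))
Step 1: ((\g.(\h.((r h) (g h)))) ((\d.(\e.((d e) e))) (\b.(\c.b))))
Step 2: (\h.((r h) (((\d.(\e.((d e) e))) (\b.(\c.b))) h)))
Step 3: (\h.((r h) ((\e.(((\b.(\c.b)) e) e)) h)))
Step 4: (\h.((r h) (((\b.(\c.b)) h) h)))
Step 5: (\h.((r h) ((\c.h) h)))
Step 6: (\h.((r h) h))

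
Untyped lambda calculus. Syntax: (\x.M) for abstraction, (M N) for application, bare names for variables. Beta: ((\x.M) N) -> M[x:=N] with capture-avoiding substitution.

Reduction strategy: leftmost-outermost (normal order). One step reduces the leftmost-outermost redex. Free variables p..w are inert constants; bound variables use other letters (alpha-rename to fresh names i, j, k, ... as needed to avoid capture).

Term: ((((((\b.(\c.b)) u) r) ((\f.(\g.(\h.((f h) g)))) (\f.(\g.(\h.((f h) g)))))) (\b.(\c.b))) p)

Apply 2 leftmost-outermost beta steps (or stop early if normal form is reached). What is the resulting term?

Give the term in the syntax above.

Step 0: ((((((\b.(\c.b)) u) r) ((\f.(\g.(\h.((f h) g)))) (\f.(\g.(\h.((f h) g)))))) (\b.(\c.b))) p)
Step 1: (((((\c.u) r) ((\f.(\g.(\h.((f h) g)))) (\f.(\g.(\h.((f h) g)))))) (\b.(\c.b))) p)
Step 2: (((u ((\f.(\g.(\h.((f h) g)))) (\f.(\g.(\h.((f h) g)))))) (\b.(\c.b))) p)

Answer: (((u ((\f.(\g.(\h.((f h) g)))) (\f.(\g.(\h.((f h) g)))))) (\b.(\c.b))) p)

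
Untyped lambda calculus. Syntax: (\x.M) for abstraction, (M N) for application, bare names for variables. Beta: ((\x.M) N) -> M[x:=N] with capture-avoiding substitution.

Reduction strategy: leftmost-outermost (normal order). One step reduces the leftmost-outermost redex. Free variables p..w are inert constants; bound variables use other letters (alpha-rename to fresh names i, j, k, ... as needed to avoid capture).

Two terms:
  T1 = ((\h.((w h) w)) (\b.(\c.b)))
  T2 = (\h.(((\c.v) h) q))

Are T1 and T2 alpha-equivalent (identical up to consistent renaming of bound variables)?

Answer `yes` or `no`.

Answer: no

Derivation:
Term 1: ((\h.((w h) w)) (\b.(\c.b)))
Term 2: (\h.(((\c.v) h) q))
Alpha-equivalence: compare structure up to binder renaming.
Result: False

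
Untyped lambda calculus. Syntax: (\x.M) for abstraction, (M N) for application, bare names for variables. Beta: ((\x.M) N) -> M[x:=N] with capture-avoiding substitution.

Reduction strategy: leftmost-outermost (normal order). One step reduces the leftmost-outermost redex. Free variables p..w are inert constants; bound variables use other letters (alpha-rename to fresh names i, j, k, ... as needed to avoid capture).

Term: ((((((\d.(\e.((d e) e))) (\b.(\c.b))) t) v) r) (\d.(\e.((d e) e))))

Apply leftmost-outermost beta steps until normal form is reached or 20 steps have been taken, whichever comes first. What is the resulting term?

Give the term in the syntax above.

Answer: (((t v) r) (\d.(\e.((d e) e))))

Derivation:
Step 0: ((((((\d.(\e.((d e) e))) (\b.(\c.b))) t) v) r) (\d.(\e.((d e) e))))
Step 1: (((((\e.(((\b.(\c.b)) e) e)) t) v) r) (\d.(\e.((d e) e))))
Step 2: ((((((\b.(\c.b)) t) t) v) r) (\d.(\e.((d e) e))))
Step 3: (((((\c.t) t) v) r) (\d.(\e.((d e) e))))
Step 4: (((t v) r) (\d.(\e.((d e) e))))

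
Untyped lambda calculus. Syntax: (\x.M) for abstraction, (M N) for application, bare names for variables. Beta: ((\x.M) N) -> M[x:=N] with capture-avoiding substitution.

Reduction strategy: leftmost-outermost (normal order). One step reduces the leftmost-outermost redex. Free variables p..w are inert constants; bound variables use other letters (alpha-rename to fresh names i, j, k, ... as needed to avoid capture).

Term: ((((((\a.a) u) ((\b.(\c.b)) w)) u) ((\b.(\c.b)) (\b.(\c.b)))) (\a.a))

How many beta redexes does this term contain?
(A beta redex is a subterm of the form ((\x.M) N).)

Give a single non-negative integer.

Term: ((((((\a.a) u) ((\b.(\c.b)) w)) u) ((\b.(\c.b)) (\b.(\c.b)))) (\a.a))
  Redex: ((\a.a) u)
  Redex: ((\b.(\c.b)) w)
  Redex: ((\b.(\c.b)) (\b.(\c.b)))
Total redexes: 3

Answer: 3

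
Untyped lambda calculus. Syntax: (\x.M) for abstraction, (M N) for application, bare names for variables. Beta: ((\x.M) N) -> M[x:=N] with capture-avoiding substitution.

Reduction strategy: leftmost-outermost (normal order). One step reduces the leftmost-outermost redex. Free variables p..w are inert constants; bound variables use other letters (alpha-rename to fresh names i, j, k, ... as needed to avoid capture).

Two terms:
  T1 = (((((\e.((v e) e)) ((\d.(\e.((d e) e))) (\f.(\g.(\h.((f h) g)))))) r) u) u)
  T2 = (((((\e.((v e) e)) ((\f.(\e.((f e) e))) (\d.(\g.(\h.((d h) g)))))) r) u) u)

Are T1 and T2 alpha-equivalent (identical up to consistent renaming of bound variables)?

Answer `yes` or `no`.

Term 1: (((((\e.((v e) e)) ((\d.(\e.((d e) e))) (\f.(\g.(\h.((f h) g)))))) r) u) u)
Term 2: (((((\e.((v e) e)) ((\f.(\e.((f e) e))) (\d.(\g.(\h.((d h) g)))))) r) u) u)
Alpha-equivalence: compare structure up to binder renaming.
Result: True

Answer: yes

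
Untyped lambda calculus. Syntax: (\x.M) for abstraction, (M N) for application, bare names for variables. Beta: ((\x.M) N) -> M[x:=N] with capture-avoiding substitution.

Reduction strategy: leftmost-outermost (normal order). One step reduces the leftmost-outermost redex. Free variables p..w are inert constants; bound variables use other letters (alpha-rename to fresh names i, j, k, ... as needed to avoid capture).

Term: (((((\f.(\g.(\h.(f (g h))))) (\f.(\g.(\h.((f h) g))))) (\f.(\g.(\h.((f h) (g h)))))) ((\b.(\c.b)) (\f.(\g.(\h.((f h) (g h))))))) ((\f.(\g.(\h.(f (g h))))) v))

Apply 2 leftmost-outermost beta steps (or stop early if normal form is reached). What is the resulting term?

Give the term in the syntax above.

Answer: (((\h.((\f.(\g.(\h.((f h) g)))) ((\f.(\g.(\h.((f h) (g h))))) h))) ((\b.(\c.b)) (\f.(\g.(\h.((f h) (g h))))))) ((\f.(\g.(\h.(f (g h))))) v))

Derivation:
Step 0: (((((\f.(\g.(\h.(f (g h))))) (\f.(\g.(\h.((f h) g))))) (\f.(\g.(\h.((f h) (g h)))))) ((\b.(\c.b)) (\f.(\g.(\h.((f h) (g h))))))) ((\f.(\g.(\h.(f (g h))))) v))
Step 1: ((((\g.(\h.((\f.(\g.(\h.((f h) g)))) (g h)))) (\f.(\g.(\h.((f h) (g h)))))) ((\b.(\c.b)) (\f.(\g.(\h.((f h) (g h))))))) ((\f.(\g.(\h.(f (g h))))) v))
Step 2: (((\h.((\f.(\g.(\h.((f h) g)))) ((\f.(\g.(\h.((f h) (g h))))) h))) ((\b.(\c.b)) (\f.(\g.(\h.((f h) (g h))))))) ((\f.(\g.(\h.(f (g h))))) v))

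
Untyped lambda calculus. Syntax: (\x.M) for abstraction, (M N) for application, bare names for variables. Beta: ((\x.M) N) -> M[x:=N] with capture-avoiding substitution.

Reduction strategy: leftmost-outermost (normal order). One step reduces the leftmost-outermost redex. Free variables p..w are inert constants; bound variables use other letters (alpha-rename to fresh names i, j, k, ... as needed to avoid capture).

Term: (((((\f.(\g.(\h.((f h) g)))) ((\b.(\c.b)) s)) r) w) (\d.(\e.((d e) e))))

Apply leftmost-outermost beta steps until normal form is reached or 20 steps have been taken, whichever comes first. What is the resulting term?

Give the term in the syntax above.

Answer: ((s r) (\d.(\e.((d e) e))))

Derivation:
Step 0: (((((\f.(\g.(\h.((f h) g)))) ((\b.(\c.b)) s)) r) w) (\d.(\e.((d e) e))))
Step 1: ((((\g.(\h.((((\b.(\c.b)) s) h) g))) r) w) (\d.(\e.((d e) e))))
Step 2: (((\h.((((\b.(\c.b)) s) h) r)) w) (\d.(\e.((d e) e))))
Step 3: (((((\b.(\c.b)) s) w) r) (\d.(\e.((d e) e))))
Step 4: ((((\c.s) w) r) (\d.(\e.((d e) e))))
Step 5: ((s r) (\d.(\e.((d e) e))))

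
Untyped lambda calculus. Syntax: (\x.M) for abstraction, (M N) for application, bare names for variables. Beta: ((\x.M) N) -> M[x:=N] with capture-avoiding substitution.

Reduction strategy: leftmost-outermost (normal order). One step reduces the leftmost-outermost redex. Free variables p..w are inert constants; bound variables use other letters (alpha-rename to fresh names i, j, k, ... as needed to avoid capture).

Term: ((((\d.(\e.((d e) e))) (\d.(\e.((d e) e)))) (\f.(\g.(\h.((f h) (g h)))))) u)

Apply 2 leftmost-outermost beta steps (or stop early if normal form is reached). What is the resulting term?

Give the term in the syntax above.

Step 0: ((((\d.(\e.((d e) e))) (\d.(\e.((d e) e)))) (\f.(\g.(\h.((f h) (g h)))))) u)
Step 1: (((\e.(((\d.(\e.((d e) e))) e) e)) (\f.(\g.(\h.((f h) (g h)))))) u)
Step 2: ((((\d.(\e.((d e) e))) (\f.(\g.(\h.((f h) (g h)))))) (\f.(\g.(\h.((f h) (g h)))))) u)

Answer: ((((\d.(\e.((d e) e))) (\f.(\g.(\h.((f h) (g h)))))) (\f.(\g.(\h.((f h) (g h)))))) u)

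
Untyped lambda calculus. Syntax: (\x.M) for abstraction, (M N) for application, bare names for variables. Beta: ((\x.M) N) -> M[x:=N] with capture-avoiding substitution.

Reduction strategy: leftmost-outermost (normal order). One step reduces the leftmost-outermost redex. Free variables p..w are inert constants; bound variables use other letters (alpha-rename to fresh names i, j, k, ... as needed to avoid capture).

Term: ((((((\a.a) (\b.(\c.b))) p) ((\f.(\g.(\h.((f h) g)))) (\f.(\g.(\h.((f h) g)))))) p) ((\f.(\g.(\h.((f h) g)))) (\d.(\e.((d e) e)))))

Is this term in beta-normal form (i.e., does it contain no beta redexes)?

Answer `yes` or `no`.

Answer: no

Derivation:
Term: ((((((\a.a) (\b.(\c.b))) p) ((\f.(\g.(\h.((f h) g)))) (\f.(\g.(\h.((f h) g)))))) p) ((\f.(\g.(\h.((f h) g)))) (\d.(\e.((d e) e)))))
Found 3 beta redex(es).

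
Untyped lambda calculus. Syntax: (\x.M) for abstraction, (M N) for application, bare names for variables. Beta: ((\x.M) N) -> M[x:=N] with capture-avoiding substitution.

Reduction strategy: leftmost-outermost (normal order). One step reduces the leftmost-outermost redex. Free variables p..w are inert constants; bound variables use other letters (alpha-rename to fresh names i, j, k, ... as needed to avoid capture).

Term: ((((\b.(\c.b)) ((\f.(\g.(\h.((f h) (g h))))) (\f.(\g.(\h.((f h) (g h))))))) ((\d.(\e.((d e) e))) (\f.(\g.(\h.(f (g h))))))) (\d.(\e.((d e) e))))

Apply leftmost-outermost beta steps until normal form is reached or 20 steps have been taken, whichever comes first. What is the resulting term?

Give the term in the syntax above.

Step 0: ((((\b.(\c.b)) ((\f.(\g.(\h.((f h) (g h))))) (\f.(\g.(\h.((f h) (g h))))))) ((\d.(\e.((d e) e))) (\f.(\g.(\h.(f (g h))))))) (\d.(\e.((d e) e))))
Step 1: (((\c.((\f.(\g.(\h.((f h) (g h))))) (\f.(\g.(\h.((f h) (g h))))))) ((\d.(\e.((d e) e))) (\f.(\g.(\h.(f (g h))))))) (\d.(\e.((d e) e))))
Step 2: (((\f.(\g.(\h.((f h) (g h))))) (\f.(\g.(\h.((f h) (g h)))))) (\d.(\e.((d e) e))))
Step 3: ((\g.(\h.(((\f.(\g.(\h.((f h) (g h))))) h) (g h)))) (\d.(\e.((d e) e))))
Step 4: (\h.(((\f.(\g.(\h.((f h) (g h))))) h) ((\d.(\e.((d e) e))) h)))
Step 5: (\h.((\g.(\i.((h i) (g i)))) ((\d.(\e.((d e) e))) h)))
Step 6: (\h.(\i.((h i) (((\d.(\e.((d e) e))) h) i))))
Step 7: (\h.(\i.((h i) ((\e.((h e) e)) i))))
Step 8: (\h.(\i.((h i) ((h i) i))))

Answer: (\h.(\i.((h i) ((h i) i))))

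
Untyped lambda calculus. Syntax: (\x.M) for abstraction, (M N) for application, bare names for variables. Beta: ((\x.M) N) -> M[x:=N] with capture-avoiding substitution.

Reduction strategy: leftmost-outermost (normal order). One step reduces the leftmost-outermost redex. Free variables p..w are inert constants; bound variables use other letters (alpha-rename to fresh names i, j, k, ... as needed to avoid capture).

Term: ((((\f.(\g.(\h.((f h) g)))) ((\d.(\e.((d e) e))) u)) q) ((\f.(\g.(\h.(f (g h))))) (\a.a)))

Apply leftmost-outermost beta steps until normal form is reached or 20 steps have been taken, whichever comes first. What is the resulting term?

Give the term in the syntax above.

Step 0: ((((\f.(\g.(\h.((f h) g)))) ((\d.(\e.((d e) e))) u)) q) ((\f.(\g.(\h.(f (g h))))) (\a.a)))
Step 1: (((\g.(\h.((((\d.(\e.((d e) e))) u) h) g))) q) ((\f.(\g.(\h.(f (g h))))) (\a.a)))
Step 2: ((\h.((((\d.(\e.((d e) e))) u) h) q)) ((\f.(\g.(\h.(f (g h))))) (\a.a)))
Step 3: ((((\d.(\e.((d e) e))) u) ((\f.(\g.(\h.(f (g h))))) (\a.a))) q)
Step 4: (((\e.((u e) e)) ((\f.(\g.(\h.(f (g h))))) (\a.a))) q)
Step 5: (((u ((\f.(\g.(\h.(f (g h))))) (\a.a))) ((\f.(\g.(\h.(f (g h))))) (\a.a))) q)
Step 6: (((u (\g.(\h.((\a.a) (g h))))) ((\f.(\g.(\h.(f (g h))))) (\a.a))) q)
Step 7: (((u (\g.(\h.(g h)))) ((\f.(\g.(\h.(f (g h))))) (\a.a))) q)
Step 8: (((u (\g.(\h.(g h)))) (\g.(\h.((\a.a) (g h))))) q)
Step 9: (((u (\g.(\h.(g h)))) (\g.(\h.(g h)))) q)

Answer: (((u (\g.(\h.(g h)))) (\g.(\h.(g h)))) q)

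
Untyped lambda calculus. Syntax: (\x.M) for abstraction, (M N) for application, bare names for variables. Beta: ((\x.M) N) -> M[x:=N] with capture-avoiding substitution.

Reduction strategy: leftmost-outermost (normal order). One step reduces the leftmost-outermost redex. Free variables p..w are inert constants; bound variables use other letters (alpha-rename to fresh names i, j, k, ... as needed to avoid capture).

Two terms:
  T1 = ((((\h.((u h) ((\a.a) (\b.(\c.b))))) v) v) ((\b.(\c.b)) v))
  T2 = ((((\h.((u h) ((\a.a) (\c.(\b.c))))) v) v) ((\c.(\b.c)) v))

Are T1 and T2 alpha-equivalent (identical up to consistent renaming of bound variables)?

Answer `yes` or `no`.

Answer: yes

Derivation:
Term 1: ((((\h.((u h) ((\a.a) (\b.(\c.b))))) v) v) ((\b.(\c.b)) v))
Term 2: ((((\h.((u h) ((\a.a) (\c.(\b.c))))) v) v) ((\c.(\b.c)) v))
Alpha-equivalence: compare structure up to binder renaming.
Result: True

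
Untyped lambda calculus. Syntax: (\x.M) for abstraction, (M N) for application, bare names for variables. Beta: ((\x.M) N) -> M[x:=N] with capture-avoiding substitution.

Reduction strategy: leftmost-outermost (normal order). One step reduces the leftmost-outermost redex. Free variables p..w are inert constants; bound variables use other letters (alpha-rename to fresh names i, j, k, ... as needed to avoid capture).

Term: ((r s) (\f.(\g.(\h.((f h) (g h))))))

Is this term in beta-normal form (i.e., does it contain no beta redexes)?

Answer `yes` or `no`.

Answer: yes

Derivation:
Term: ((r s) (\f.(\g.(\h.((f h) (g h))))))
No beta redexes found.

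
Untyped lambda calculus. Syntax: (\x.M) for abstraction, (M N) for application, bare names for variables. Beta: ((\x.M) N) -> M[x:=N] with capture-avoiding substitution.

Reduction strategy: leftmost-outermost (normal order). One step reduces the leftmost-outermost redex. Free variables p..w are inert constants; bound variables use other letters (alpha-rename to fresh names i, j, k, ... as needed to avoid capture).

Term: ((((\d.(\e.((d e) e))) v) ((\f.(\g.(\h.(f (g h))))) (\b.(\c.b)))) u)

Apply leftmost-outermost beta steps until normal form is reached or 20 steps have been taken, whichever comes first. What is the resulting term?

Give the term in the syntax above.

Answer: (((v (\g.(\h.(\c.(g h))))) (\g.(\h.(\c.(g h))))) u)

Derivation:
Step 0: ((((\d.(\e.((d e) e))) v) ((\f.(\g.(\h.(f (g h))))) (\b.(\c.b)))) u)
Step 1: (((\e.((v e) e)) ((\f.(\g.(\h.(f (g h))))) (\b.(\c.b)))) u)
Step 2: (((v ((\f.(\g.(\h.(f (g h))))) (\b.(\c.b)))) ((\f.(\g.(\h.(f (g h))))) (\b.(\c.b)))) u)
Step 3: (((v (\g.(\h.((\b.(\c.b)) (g h))))) ((\f.(\g.(\h.(f (g h))))) (\b.(\c.b)))) u)
Step 4: (((v (\g.(\h.(\c.(g h))))) ((\f.(\g.(\h.(f (g h))))) (\b.(\c.b)))) u)
Step 5: (((v (\g.(\h.(\c.(g h))))) (\g.(\h.((\b.(\c.b)) (g h))))) u)
Step 6: (((v (\g.(\h.(\c.(g h))))) (\g.(\h.(\c.(g h))))) u)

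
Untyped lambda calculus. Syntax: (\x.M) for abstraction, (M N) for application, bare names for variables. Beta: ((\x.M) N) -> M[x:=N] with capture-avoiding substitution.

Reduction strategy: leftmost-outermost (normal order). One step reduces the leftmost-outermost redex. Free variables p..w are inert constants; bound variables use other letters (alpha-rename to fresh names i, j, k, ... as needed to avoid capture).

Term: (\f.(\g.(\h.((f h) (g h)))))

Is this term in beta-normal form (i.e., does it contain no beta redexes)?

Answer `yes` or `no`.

Term: (\f.(\g.(\h.((f h) (g h)))))
No beta redexes found.

Answer: yes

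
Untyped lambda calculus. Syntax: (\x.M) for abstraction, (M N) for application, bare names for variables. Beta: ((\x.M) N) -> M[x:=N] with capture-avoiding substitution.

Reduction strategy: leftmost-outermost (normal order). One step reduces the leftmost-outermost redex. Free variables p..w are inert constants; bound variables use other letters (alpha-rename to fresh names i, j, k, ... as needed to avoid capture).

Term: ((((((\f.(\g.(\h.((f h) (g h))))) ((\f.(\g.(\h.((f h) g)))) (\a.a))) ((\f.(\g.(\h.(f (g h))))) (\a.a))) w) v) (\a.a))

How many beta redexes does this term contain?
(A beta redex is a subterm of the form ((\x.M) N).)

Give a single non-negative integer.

Term: ((((((\f.(\g.(\h.((f h) (g h))))) ((\f.(\g.(\h.((f h) g)))) (\a.a))) ((\f.(\g.(\h.(f (g h))))) (\a.a))) w) v) (\a.a))
  Redex: ((\f.(\g.(\h.((f h) (g h))))) ((\f.(\g.(\h.((f h) g)))) (\a.a)))
  Redex: ((\f.(\g.(\h.((f h) g)))) (\a.a))
  Redex: ((\f.(\g.(\h.(f (g h))))) (\a.a))
Total redexes: 3

Answer: 3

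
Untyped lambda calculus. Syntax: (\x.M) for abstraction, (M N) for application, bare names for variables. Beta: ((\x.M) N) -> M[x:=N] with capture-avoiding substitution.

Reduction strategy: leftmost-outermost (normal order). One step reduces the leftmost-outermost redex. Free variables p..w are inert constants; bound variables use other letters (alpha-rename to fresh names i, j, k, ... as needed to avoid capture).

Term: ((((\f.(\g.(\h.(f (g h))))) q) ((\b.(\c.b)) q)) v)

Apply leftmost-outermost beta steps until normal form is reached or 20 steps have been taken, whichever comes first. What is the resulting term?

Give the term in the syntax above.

Step 0: ((((\f.(\g.(\h.(f (g h))))) q) ((\b.(\c.b)) q)) v)
Step 1: (((\g.(\h.(q (g h)))) ((\b.(\c.b)) q)) v)
Step 2: ((\h.(q (((\b.(\c.b)) q) h))) v)
Step 3: (q (((\b.(\c.b)) q) v))
Step 4: (q ((\c.q) v))
Step 5: (q q)

Answer: (q q)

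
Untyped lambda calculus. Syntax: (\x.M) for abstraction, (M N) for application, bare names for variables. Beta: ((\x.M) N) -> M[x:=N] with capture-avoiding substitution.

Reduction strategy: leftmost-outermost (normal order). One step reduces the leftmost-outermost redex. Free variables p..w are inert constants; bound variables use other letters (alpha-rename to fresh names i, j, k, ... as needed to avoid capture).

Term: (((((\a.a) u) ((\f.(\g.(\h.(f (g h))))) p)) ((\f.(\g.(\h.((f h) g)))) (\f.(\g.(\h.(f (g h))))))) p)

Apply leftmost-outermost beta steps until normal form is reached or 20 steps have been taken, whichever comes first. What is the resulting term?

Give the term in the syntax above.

Step 0: (((((\a.a) u) ((\f.(\g.(\h.(f (g h))))) p)) ((\f.(\g.(\h.((f h) g)))) (\f.(\g.(\h.(f (g h))))))) p)
Step 1: (((u ((\f.(\g.(\h.(f (g h))))) p)) ((\f.(\g.(\h.((f h) g)))) (\f.(\g.(\h.(f (g h))))))) p)
Step 2: (((u (\g.(\h.(p (g h))))) ((\f.(\g.(\h.((f h) g)))) (\f.(\g.(\h.(f (g h))))))) p)
Step 3: (((u (\g.(\h.(p (g h))))) (\g.(\h.(((\f.(\g.(\h.(f (g h))))) h) g)))) p)
Step 4: (((u (\g.(\h.(p (g h))))) (\g.(\h.((\g.(\i.(h (g i)))) g)))) p)
Step 5: (((u (\g.(\h.(p (g h))))) (\g.(\h.(\i.(h (g i)))))) p)

Answer: (((u (\g.(\h.(p (g h))))) (\g.(\h.(\i.(h (g i)))))) p)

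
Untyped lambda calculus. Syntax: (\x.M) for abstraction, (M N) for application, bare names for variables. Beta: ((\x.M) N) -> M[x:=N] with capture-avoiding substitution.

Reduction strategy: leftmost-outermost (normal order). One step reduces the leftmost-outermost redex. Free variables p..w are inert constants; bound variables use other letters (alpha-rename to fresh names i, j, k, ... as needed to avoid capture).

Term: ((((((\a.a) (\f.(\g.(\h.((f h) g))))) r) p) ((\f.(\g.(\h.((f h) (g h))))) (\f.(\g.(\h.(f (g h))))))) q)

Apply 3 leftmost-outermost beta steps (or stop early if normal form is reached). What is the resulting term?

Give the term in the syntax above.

Step 0: ((((((\a.a) (\f.(\g.(\h.((f h) g))))) r) p) ((\f.(\g.(\h.((f h) (g h))))) (\f.(\g.(\h.(f (g h))))))) q)
Step 1: (((((\f.(\g.(\h.((f h) g)))) r) p) ((\f.(\g.(\h.((f h) (g h))))) (\f.(\g.(\h.(f (g h))))))) q)
Step 2: ((((\g.(\h.((r h) g))) p) ((\f.(\g.(\h.((f h) (g h))))) (\f.(\g.(\h.(f (g h))))))) q)
Step 3: (((\h.((r h) p)) ((\f.(\g.(\h.((f h) (g h))))) (\f.(\g.(\h.(f (g h))))))) q)

Answer: (((\h.((r h) p)) ((\f.(\g.(\h.((f h) (g h))))) (\f.(\g.(\h.(f (g h))))))) q)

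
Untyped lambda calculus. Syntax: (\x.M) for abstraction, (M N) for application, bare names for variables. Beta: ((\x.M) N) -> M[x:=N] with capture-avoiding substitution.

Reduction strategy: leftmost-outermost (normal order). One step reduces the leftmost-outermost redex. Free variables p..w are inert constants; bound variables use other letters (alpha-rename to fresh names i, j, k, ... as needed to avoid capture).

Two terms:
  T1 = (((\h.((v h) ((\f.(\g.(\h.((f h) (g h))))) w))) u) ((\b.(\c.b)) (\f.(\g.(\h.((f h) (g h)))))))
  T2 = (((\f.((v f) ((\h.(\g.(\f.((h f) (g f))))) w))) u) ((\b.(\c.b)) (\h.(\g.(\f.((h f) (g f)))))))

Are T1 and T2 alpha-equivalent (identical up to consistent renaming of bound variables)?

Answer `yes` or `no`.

Answer: yes

Derivation:
Term 1: (((\h.((v h) ((\f.(\g.(\h.((f h) (g h))))) w))) u) ((\b.(\c.b)) (\f.(\g.(\h.((f h) (g h)))))))
Term 2: (((\f.((v f) ((\h.(\g.(\f.((h f) (g f))))) w))) u) ((\b.(\c.b)) (\h.(\g.(\f.((h f) (g f)))))))
Alpha-equivalence: compare structure up to binder renaming.
Result: True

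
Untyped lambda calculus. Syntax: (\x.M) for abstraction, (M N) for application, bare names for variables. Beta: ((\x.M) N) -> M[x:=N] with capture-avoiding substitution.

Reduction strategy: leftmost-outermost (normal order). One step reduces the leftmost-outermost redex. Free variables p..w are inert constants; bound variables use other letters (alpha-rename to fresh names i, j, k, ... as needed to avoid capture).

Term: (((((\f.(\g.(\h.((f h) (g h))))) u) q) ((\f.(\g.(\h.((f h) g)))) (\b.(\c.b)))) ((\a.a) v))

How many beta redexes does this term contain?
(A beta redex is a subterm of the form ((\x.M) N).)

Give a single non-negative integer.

Answer: 3

Derivation:
Term: (((((\f.(\g.(\h.((f h) (g h))))) u) q) ((\f.(\g.(\h.((f h) g)))) (\b.(\c.b)))) ((\a.a) v))
  Redex: ((\f.(\g.(\h.((f h) (g h))))) u)
  Redex: ((\f.(\g.(\h.((f h) g)))) (\b.(\c.b)))
  Redex: ((\a.a) v)
Total redexes: 3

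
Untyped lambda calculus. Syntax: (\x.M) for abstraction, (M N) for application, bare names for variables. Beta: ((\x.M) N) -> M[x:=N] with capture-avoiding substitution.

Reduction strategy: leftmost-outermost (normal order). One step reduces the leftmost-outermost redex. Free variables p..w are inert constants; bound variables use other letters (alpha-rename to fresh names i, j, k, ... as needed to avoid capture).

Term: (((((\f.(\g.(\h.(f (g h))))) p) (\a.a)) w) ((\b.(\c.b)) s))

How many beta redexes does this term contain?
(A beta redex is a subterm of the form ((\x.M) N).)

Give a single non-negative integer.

Term: (((((\f.(\g.(\h.(f (g h))))) p) (\a.a)) w) ((\b.(\c.b)) s))
  Redex: ((\f.(\g.(\h.(f (g h))))) p)
  Redex: ((\b.(\c.b)) s)
Total redexes: 2

Answer: 2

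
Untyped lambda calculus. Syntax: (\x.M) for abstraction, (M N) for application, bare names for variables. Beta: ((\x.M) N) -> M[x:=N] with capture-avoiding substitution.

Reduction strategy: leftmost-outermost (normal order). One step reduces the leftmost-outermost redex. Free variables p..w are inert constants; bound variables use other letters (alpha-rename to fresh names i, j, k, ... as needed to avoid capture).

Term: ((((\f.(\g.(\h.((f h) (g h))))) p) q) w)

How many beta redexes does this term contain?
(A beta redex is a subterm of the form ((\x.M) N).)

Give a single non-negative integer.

Term: ((((\f.(\g.(\h.((f h) (g h))))) p) q) w)
  Redex: ((\f.(\g.(\h.((f h) (g h))))) p)
Total redexes: 1

Answer: 1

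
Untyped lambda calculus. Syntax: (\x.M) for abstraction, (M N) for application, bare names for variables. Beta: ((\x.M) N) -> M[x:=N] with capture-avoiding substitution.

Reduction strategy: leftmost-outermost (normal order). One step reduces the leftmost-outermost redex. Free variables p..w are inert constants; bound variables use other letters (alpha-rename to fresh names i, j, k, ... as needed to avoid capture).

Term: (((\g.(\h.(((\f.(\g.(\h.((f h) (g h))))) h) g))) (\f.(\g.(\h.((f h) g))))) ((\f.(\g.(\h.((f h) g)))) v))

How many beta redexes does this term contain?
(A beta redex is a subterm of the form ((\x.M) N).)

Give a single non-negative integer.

Term: (((\g.(\h.(((\f.(\g.(\h.((f h) (g h))))) h) g))) (\f.(\g.(\h.((f h) g))))) ((\f.(\g.(\h.((f h) g)))) v))
  Redex: ((\g.(\h.(((\f.(\g.(\h.((f h) (g h))))) h) g))) (\f.(\g.(\h.((f h) g)))))
  Redex: ((\f.(\g.(\h.((f h) (g h))))) h)
  Redex: ((\f.(\g.(\h.((f h) g)))) v)
Total redexes: 3

Answer: 3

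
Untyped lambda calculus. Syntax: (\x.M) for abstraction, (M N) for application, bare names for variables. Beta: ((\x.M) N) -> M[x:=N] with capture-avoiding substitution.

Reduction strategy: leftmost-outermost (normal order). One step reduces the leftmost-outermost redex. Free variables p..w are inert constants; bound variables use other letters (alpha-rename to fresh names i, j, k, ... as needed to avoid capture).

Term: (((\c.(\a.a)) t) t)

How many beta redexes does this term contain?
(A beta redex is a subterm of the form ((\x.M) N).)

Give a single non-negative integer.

Answer: 1

Derivation:
Term: (((\c.(\a.a)) t) t)
  Redex: ((\c.(\a.a)) t)
Total redexes: 1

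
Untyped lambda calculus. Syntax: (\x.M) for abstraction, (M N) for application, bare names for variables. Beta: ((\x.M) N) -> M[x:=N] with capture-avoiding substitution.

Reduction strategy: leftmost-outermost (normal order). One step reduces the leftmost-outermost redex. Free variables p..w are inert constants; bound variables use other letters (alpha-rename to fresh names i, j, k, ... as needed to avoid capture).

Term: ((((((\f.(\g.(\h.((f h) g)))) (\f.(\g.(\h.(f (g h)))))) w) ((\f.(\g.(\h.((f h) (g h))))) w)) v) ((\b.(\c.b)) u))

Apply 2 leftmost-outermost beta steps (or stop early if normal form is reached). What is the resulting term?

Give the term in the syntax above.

Answer: ((((\h.(((\f.(\g.(\h.(f (g h))))) h) w)) ((\f.(\g.(\h.((f h) (g h))))) w)) v) ((\b.(\c.b)) u))

Derivation:
Step 0: ((((((\f.(\g.(\h.((f h) g)))) (\f.(\g.(\h.(f (g h)))))) w) ((\f.(\g.(\h.((f h) (g h))))) w)) v) ((\b.(\c.b)) u))
Step 1: (((((\g.(\h.(((\f.(\g.(\h.(f (g h))))) h) g))) w) ((\f.(\g.(\h.((f h) (g h))))) w)) v) ((\b.(\c.b)) u))
Step 2: ((((\h.(((\f.(\g.(\h.(f (g h))))) h) w)) ((\f.(\g.(\h.((f h) (g h))))) w)) v) ((\b.(\c.b)) u))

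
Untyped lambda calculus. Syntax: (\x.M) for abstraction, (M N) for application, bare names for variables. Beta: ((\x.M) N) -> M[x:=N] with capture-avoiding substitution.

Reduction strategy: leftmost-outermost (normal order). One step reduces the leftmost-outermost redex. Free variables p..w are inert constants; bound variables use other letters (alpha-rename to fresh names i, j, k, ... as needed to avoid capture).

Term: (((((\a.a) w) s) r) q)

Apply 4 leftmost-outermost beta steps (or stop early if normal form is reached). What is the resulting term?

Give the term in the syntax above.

Answer: (((w s) r) q)

Derivation:
Step 0: (((((\a.a) w) s) r) q)
Step 1: (((w s) r) q)
Step 2: (normal form reached)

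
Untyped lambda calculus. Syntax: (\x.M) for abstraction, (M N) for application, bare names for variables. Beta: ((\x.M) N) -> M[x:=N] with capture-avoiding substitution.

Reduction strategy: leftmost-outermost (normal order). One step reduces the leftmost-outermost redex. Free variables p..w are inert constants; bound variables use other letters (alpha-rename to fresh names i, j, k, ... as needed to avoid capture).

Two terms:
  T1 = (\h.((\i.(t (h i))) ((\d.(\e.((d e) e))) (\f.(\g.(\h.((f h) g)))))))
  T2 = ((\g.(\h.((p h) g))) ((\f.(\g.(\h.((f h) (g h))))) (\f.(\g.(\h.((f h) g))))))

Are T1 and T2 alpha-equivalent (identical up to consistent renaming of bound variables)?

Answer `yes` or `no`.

Term 1: (\h.((\i.(t (h i))) ((\d.(\e.((d e) e))) (\f.(\g.(\h.((f h) g)))))))
Term 2: ((\g.(\h.((p h) g))) ((\f.(\g.(\h.((f h) (g h))))) (\f.(\g.(\h.((f h) g))))))
Alpha-equivalence: compare structure up to binder renaming.
Result: False

Answer: no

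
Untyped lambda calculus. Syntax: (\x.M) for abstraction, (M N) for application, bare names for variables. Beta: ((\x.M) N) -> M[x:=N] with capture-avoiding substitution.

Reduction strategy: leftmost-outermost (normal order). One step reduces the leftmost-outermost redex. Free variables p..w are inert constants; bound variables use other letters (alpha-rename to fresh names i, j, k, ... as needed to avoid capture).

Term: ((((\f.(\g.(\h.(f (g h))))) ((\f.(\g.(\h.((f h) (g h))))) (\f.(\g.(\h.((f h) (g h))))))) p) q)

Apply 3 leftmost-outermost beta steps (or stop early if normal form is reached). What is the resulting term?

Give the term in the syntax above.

Step 0: ((((\f.(\g.(\h.(f (g h))))) ((\f.(\g.(\h.((f h) (g h))))) (\f.(\g.(\h.((f h) (g h))))))) p) q)
Step 1: (((\g.(\h.(((\f.(\g.(\h.((f h) (g h))))) (\f.(\g.(\h.((f h) (g h)))))) (g h)))) p) q)
Step 2: ((\h.(((\f.(\g.(\h.((f h) (g h))))) (\f.(\g.(\h.((f h) (g h)))))) (p h))) q)
Step 3: (((\f.(\g.(\h.((f h) (g h))))) (\f.(\g.(\h.((f h) (g h)))))) (p q))

Answer: (((\f.(\g.(\h.((f h) (g h))))) (\f.(\g.(\h.((f h) (g h)))))) (p q))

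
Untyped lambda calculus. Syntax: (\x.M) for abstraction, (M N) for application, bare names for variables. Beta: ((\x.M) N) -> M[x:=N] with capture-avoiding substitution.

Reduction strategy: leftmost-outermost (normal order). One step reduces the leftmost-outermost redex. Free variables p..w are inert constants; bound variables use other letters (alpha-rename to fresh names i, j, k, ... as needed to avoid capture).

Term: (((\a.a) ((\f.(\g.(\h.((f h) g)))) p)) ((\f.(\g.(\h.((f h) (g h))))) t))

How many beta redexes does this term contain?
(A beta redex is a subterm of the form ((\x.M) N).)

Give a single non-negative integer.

Term: (((\a.a) ((\f.(\g.(\h.((f h) g)))) p)) ((\f.(\g.(\h.((f h) (g h))))) t))
  Redex: ((\a.a) ((\f.(\g.(\h.((f h) g)))) p))
  Redex: ((\f.(\g.(\h.((f h) g)))) p)
  Redex: ((\f.(\g.(\h.((f h) (g h))))) t)
Total redexes: 3

Answer: 3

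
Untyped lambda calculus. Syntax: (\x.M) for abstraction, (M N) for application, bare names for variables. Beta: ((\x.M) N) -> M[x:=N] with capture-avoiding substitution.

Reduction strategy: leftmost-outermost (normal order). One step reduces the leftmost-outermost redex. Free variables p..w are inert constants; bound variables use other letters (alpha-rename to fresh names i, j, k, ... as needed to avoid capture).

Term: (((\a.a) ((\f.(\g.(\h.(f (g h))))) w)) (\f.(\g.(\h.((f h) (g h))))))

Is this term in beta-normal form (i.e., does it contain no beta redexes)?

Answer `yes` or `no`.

Term: (((\a.a) ((\f.(\g.(\h.(f (g h))))) w)) (\f.(\g.(\h.((f h) (g h))))))
Found 2 beta redex(es).

Answer: no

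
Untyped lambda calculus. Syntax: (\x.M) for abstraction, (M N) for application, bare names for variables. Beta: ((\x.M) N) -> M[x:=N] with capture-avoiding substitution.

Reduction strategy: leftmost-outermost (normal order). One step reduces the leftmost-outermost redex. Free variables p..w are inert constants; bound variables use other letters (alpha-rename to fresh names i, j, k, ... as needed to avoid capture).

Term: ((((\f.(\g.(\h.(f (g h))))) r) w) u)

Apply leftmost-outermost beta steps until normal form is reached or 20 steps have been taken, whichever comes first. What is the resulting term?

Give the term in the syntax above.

Step 0: ((((\f.(\g.(\h.(f (g h))))) r) w) u)
Step 1: (((\g.(\h.(r (g h)))) w) u)
Step 2: ((\h.(r (w h))) u)
Step 3: (r (w u))

Answer: (r (w u))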